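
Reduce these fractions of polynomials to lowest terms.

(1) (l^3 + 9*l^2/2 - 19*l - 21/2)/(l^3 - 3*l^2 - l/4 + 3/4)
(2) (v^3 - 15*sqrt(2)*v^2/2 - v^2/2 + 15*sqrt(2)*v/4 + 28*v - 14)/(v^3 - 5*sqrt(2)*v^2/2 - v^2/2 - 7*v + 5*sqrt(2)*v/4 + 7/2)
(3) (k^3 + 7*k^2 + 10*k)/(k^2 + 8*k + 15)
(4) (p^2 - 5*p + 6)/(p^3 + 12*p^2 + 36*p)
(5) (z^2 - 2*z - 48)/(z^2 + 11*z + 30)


(1) = (2*l + 14)/(2*l - 1)
(2) = (16*v - 64*sqrt(2))/(16*v + 16*sqrt(2))
(3) = (k^2 + 2*k)/(k + 3)
(4) = (p^2 - 5*p + 6)/(p^3 + 12*p^2 + 36*p)
(5) = (z - 8)/(z + 5)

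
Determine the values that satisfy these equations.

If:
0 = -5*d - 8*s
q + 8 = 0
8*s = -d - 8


Then:
d = 2
q = -8
s = -5/4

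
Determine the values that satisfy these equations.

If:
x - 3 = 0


Then:
x = 3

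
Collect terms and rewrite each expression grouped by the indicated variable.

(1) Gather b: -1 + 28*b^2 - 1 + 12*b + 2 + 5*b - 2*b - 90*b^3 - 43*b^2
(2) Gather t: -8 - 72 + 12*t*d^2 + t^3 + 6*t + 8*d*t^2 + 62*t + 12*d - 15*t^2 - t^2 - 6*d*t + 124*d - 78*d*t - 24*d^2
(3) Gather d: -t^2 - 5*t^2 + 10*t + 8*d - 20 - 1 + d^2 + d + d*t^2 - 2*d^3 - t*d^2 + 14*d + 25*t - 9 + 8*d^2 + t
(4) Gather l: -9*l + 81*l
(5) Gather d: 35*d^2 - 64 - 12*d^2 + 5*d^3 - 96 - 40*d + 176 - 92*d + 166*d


(1) = -90*b^3 - 15*b^2 + 15*b
(2) = -24*d^2 + 136*d + t^3 + t^2*(8*d - 16) + t*(12*d^2 - 84*d + 68) - 80
(3) = -2*d^3 + d^2*(9 - t) + d*(t^2 + 23) - 6*t^2 + 36*t - 30
(4) = 72*l
(5) = 5*d^3 + 23*d^2 + 34*d + 16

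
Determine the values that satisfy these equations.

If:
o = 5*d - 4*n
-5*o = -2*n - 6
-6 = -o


Then:
d = 54/5
n = 12
o = 6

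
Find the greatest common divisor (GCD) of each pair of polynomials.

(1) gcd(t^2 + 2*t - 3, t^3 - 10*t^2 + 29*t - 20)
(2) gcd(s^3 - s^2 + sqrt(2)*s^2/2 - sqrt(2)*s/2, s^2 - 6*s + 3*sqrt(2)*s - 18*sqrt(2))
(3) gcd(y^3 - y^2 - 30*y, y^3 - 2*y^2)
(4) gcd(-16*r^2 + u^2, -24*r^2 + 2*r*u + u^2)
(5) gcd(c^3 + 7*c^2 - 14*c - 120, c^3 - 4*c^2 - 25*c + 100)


(1) = t - 1
(2) = gcd(s*(s - 1)*(s + sqrt(2)/2), (s - 6)*(s + 3*sqrt(2))) = 1
(3) = y
(4) = 4*r - u
(5) = c^2 + c - 20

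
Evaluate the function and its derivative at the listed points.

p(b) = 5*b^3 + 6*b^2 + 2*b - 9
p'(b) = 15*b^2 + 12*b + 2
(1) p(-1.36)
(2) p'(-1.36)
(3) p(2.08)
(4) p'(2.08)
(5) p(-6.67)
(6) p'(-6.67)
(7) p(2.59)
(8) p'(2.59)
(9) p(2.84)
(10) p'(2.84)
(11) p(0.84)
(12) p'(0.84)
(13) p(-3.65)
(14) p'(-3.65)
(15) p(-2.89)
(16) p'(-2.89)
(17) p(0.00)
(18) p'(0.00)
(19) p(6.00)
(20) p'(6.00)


(1) = -13.20
(2) = 13.42
(3) = 66.11
(4) = 91.86
(5) = -1239.11
(6) = 589.29
(7) = 123.30
(8) = 133.70
(9) = 159.61
(10) = 157.06
(11) = -0.12
(12) = 22.66
(13) = -179.50
(14) = 158.04
(15) = -85.36
(16) = 92.60
(17) = -9.00
(18) = 2.00
(19) = 1299.00
(20) = 614.00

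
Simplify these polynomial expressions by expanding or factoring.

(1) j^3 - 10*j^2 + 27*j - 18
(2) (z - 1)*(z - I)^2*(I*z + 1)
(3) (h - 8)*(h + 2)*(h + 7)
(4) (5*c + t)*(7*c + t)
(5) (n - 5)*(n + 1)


(1) = (j - 6)*(j - 3)*(j - 1)
(2) = I*z^4 + 3*z^3 - I*z^3 - 3*z^2 - 3*I*z^2 - z + 3*I*z + 1
(3) = h^3 + h^2 - 58*h - 112
(4) = 35*c^2 + 12*c*t + t^2
(5) = n^2 - 4*n - 5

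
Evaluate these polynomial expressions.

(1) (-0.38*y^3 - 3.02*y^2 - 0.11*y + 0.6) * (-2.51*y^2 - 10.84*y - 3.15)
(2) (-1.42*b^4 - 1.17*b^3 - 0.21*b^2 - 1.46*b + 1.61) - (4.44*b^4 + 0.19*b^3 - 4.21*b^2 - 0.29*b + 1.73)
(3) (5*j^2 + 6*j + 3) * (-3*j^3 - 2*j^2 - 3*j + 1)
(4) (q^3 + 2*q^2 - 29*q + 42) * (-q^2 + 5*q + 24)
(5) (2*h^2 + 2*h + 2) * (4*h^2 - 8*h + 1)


(1) = 0.9538*y^5 + 11.6994*y^4 + 34.2099*y^3 + 9.1994*y^2 - 6.1575*y - 1.89
(2) = -5.86*b^4 - 1.36*b^3 + 4.0*b^2 - 1.17*b - 0.12
(3) = -15*j^5 - 28*j^4 - 36*j^3 - 19*j^2 - 3*j + 3
(4) = -q^5 + 3*q^4 + 63*q^3 - 139*q^2 - 486*q + 1008
(5) = 8*h^4 - 8*h^3 - 6*h^2 - 14*h + 2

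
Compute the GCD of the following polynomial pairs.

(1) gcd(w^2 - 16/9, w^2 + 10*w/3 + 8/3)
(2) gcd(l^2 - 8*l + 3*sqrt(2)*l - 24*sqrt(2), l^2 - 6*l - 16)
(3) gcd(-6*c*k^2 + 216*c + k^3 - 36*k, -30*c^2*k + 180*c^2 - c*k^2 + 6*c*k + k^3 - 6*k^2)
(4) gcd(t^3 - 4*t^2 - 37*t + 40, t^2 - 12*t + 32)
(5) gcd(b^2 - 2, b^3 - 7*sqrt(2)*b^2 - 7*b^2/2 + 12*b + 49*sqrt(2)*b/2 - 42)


(1) = gcd((w - 4/3)*(w + 4/3), (w + 4/3)*(w + 2)) = w + 4/3
(2) = gcd((l - 8)*(l + 3*sqrt(2)), (l - 8)*(l + 2)) = l - 8
(3) = 6*c*k - 36*c - k^2 + 6*k
(4) = t - 8
(5) = b - sqrt(2)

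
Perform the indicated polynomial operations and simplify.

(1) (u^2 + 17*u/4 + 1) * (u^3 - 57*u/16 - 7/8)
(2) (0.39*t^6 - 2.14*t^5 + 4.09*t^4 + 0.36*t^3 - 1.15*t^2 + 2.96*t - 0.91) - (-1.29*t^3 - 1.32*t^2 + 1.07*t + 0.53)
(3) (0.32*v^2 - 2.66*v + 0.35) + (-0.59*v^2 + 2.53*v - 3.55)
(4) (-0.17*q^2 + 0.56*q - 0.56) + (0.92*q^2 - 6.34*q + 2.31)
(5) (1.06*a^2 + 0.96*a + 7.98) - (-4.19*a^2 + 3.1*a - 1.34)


(1) = u^5 + 17*u^4/4 - 41*u^3/16 - 1025*u^2/64 - 233*u/32 - 7/8
(2) = 0.39*t^6 - 2.14*t^5 + 4.09*t^4 + 1.65*t^3 + 0.17*t^2 + 1.89*t - 1.44
(3) = -0.27*v^2 - 0.13*v - 3.2
(4) = 0.75*q^2 - 5.78*q + 1.75
(5) = 5.25*a^2 - 2.14*a + 9.32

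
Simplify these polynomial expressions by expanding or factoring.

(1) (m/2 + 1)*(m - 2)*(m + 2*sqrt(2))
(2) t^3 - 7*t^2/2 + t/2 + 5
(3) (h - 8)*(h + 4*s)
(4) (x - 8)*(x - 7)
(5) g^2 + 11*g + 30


(1) = m^3/2 + sqrt(2)*m^2 - 2*m - 4*sqrt(2)
(2) = (t - 5/2)*(t - 2)*(t + 1)
(3) = h^2 + 4*h*s - 8*h - 32*s
(4) = x^2 - 15*x + 56
(5) = (g + 5)*(g + 6)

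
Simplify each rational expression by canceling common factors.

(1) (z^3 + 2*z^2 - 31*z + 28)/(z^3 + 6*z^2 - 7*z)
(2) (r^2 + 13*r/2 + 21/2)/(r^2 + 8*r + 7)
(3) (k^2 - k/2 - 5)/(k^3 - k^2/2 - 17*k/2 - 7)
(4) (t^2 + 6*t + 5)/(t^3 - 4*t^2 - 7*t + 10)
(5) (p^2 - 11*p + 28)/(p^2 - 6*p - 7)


(1) = (z - 4)/z
(2) = (2*r^2 + 13*r + 21)/(2*r^2 + 16*r + 14)
(3) = (2*k - 5)/(2*k^2 - 5*k - 7)
(4) = (t^2 + 6*t + 5)/(t^3 - 4*t^2 - 7*t + 10)
(5) = (p - 4)/(p + 1)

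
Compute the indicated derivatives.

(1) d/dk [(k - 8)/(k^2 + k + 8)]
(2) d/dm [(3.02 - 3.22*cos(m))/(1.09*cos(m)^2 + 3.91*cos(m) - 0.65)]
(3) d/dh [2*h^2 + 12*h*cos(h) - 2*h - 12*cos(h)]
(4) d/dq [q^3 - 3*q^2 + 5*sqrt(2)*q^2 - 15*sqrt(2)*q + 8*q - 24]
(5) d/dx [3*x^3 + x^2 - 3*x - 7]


(1) = (k^2 + k - (k - 8)*(2*k + 1) + 8)/(k^2 + k + 8)^2
(2) = (-3.5098*cos(m)^2 + 6.5836*cos(m) + 9.7152)*sin(m)/(1.1881*cos(m)^4 + 8.5238*cos(m)^3 + 13.8711*cos(m)^2 - 5.083*cos(m) + 0.4225)
(3) = -12*h*sin(h) + 4*h + 12*sqrt(2)*sin(h + pi/4) - 2
(4) = 3*q^2 - 6*q + 10*sqrt(2)*q - 15*sqrt(2) + 8
(5) = 9*x^2 + 2*x - 3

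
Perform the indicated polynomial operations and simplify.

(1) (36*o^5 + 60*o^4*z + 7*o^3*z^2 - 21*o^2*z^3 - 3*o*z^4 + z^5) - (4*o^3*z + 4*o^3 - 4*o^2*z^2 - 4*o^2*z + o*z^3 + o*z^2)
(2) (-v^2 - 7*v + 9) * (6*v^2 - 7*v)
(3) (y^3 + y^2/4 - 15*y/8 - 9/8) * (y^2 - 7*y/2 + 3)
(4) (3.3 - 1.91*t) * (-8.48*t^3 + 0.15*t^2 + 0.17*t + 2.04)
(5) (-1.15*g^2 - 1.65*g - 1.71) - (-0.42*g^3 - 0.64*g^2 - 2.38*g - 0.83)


(1) = 36*o^5 + 60*o^4*z + 7*o^3*z^2 - 4*o^3*z - 4*o^3 - 21*o^2*z^3 + 4*o^2*z^2 + 4*o^2*z - 3*o*z^4 - o*z^3 - o*z^2 + z^5
(2) = -6*v^4 - 35*v^3 + 103*v^2 - 63*v
(3) = y^5 - 13*y^4/4 + y^3/4 + 99*y^2/16 - 27*y/16 - 27/8
(4) = 16.1968*t^4 - 28.2705*t^3 + 0.1703*t^2 - 3.3354*t + 6.732
(5) = 0.42*g^3 - 0.51*g^2 + 0.73*g - 0.88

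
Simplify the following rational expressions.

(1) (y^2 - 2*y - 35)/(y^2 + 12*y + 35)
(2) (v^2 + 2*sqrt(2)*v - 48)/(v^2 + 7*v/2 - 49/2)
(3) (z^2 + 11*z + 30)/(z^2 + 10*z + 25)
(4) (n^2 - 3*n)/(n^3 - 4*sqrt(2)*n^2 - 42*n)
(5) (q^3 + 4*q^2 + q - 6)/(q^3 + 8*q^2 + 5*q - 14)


(1) = (y - 7)/(y + 7)
(2) = (2*v^2 + 4*sqrt(2)*v - 96)/(2*v^2 + 7*v - 49)
(3) = (z + 6)/(z + 5)
(4) = (n - 3)/(n^2 - 4*sqrt(2)*n - 42)
(5) = (q + 3)/(q + 7)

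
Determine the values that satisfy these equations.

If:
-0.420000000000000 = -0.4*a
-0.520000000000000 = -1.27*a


Then:
No Solution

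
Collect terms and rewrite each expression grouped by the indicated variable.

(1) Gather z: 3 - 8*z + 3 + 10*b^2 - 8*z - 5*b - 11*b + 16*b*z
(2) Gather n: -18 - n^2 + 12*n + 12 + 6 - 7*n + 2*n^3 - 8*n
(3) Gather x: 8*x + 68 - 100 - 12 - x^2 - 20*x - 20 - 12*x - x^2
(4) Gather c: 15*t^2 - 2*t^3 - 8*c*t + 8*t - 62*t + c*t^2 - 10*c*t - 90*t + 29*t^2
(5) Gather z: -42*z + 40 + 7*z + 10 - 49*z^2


(1) = 10*b^2 - 16*b + z*(16*b - 16) + 6
(2) = 2*n^3 - n^2 - 3*n
(3) = -2*x^2 - 24*x - 64
(4) = c*(t^2 - 18*t) - 2*t^3 + 44*t^2 - 144*t
(5) = -49*z^2 - 35*z + 50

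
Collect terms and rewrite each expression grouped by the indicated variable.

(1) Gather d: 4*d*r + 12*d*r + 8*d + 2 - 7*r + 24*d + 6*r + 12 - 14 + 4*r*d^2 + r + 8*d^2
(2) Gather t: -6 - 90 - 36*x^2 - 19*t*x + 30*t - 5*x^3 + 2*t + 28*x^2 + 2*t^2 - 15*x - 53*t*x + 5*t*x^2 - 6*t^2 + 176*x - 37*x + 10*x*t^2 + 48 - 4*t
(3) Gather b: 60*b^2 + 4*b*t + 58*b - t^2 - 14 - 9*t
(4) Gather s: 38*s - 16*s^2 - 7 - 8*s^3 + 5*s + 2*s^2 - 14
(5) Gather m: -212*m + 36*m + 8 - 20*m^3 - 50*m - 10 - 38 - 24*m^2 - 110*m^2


(1) = d^2*(4*r + 8) + d*(16*r + 32)
(2) = t^2*(10*x - 4) + t*(5*x^2 - 72*x + 28) - 5*x^3 - 8*x^2 + 124*x - 48
(3) = 60*b^2 + b*(4*t + 58) - t^2 - 9*t - 14
(4) = -8*s^3 - 14*s^2 + 43*s - 21
(5) = -20*m^3 - 134*m^2 - 226*m - 40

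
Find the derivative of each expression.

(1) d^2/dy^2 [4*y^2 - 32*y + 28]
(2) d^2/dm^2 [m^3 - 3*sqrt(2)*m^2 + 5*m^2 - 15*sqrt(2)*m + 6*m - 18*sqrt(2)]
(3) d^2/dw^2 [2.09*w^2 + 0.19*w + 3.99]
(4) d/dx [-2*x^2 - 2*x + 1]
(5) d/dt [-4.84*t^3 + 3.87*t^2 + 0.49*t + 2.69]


(1) = 8
(2) = 6*m - 6*sqrt(2) + 10
(3) = 4.18000000000000
(4) = -4*x - 2
(5) = -14.52*t^2 + 7.74*t + 0.49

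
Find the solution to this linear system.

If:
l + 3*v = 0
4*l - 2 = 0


Then:
l = 1/2
v = -1/6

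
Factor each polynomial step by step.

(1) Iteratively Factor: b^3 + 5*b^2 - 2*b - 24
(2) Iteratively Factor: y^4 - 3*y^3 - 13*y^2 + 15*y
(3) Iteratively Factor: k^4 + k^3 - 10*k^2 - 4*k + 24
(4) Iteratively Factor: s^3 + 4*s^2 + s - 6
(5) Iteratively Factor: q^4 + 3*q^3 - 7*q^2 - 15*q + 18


(1) = (b + 4)*(b^2 + b - 6) = (b - 2)*(b + 4)*(b + 3)
(2) = (y - 5)*(y^3 + 2*y^2 - 3*y) = (y - 5)*(y + 3)*(y^2 - y) = y*(y - 5)*(y + 3)*(y - 1)
(3) = (k - 2)*(k^3 + 3*k^2 - 4*k - 12) = (k - 2)*(k + 3)*(k^2 - 4) = (k - 2)*(k + 2)*(k + 3)*(k - 2)
(4) = (s - 1)*(s^2 + 5*s + 6) = (s - 1)*(s + 3)*(s + 2)
(5) = (q - 2)*(q^3 + 5*q^2 + 3*q - 9) = (q - 2)*(q - 1)*(q^2 + 6*q + 9) = (q - 2)*(q - 1)*(q + 3)*(q + 3)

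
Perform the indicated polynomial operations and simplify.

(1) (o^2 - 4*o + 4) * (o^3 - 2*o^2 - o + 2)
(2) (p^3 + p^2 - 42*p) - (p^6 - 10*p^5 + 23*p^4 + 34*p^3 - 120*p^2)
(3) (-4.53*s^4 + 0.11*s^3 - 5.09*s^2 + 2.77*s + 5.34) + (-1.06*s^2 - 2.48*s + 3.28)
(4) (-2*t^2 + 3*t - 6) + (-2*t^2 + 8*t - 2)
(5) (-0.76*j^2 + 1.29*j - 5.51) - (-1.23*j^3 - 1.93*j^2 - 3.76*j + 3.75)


(1) = o^5 - 6*o^4 + 11*o^3 - 2*o^2 - 12*o + 8
(2) = -p^6 + 10*p^5 - 23*p^4 - 33*p^3 + 121*p^2 - 42*p
(3) = -4.53*s^4 + 0.11*s^3 - 6.15*s^2 + 0.29*s + 8.62
(4) = -4*t^2 + 11*t - 8
(5) = 1.23*j^3 + 1.17*j^2 + 5.05*j - 9.26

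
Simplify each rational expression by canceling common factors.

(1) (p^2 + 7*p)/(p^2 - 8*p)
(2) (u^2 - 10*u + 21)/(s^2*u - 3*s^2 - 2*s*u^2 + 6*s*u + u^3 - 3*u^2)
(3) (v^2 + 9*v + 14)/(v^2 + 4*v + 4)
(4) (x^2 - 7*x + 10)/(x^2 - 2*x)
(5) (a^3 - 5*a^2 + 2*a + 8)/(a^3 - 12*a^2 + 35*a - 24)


(1) = (p + 7)/(p - 8)
(2) = (u - 7)/(s^2 - 2*s*u + u^2)
(3) = (v + 7)/(v + 2)
(4) = (x - 5)/x
(5) = (a^3 - 5*a^2 + 2*a + 8)/(a^3 - 12*a^2 + 35*a - 24)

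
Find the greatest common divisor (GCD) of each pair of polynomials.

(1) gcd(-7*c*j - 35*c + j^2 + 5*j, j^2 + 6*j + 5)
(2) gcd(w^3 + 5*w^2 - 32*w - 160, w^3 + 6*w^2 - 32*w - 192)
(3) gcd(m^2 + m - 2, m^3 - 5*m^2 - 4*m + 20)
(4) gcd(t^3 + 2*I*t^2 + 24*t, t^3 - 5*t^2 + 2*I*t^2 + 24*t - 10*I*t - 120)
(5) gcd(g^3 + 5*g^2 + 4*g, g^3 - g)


(1) = gcd((-7*c + j)*(j + 5), (j + 1)*(j + 5)) = j + 5
(2) = w^2 - 32
(3) = m + 2
(4) = gcd(t*(t - 4*I)*(t + 6*I), (t - 5)*(t - 4*I)*(t + 6*I)) = t^2 + 2*I*t + 24
(5) = gcd(g*(g + 1)*(g + 4), g*(g - 1)*(g + 1)) = g^2 + g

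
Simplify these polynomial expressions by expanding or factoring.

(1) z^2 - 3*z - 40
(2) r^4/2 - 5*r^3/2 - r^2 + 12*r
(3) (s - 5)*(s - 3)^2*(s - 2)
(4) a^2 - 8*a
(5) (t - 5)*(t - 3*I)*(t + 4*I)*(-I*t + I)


(1) = (z - 8)*(z + 5)
(2) = r*(r/2 + 1)*(r - 4)*(r - 3)
(3) = s^4 - 13*s^3 + 61*s^2 - 123*s + 90
(4) = a*(a - 8)
(5) = -I*t^4 + t^3 + 6*I*t^3 - 6*t^2 - 17*I*t^2 + 5*t + 72*I*t - 60*I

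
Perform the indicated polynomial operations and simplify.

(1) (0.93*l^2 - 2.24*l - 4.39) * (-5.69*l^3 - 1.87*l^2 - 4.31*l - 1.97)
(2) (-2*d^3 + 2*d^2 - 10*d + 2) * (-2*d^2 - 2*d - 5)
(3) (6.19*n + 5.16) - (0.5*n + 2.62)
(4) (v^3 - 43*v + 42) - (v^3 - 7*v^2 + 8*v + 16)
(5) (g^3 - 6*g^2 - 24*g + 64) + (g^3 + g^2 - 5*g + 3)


(1) = -5.2917*l^5 + 11.0065*l^4 + 25.1596*l^3 + 16.0316*l^2 + 23.3337*l + 8.6483
(2) = 4*d^5 + 26*d^3 + 6*d^2 + 46*d - 10
(3) = 5.69*n + 2.54
(4) = 7*v^2 - 51*v + 26
(5) = 2*g^3 - 5*g^2 - 29*g + 67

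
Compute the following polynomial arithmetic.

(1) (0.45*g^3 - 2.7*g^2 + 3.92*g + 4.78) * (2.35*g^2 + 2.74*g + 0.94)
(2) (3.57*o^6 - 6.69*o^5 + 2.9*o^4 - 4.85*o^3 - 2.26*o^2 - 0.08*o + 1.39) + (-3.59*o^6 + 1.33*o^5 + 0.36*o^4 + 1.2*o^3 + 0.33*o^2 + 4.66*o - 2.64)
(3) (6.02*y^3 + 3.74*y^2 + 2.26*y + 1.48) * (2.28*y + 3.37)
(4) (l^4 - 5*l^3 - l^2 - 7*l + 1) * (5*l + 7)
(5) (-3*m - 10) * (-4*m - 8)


(1) = 1.0575*g^5 - 5.112*g^4 + 2.237*g^3 + 19.4358*g^2 + 16.782*g + 4.4932
(2) = -0.02*o^6 - 5.36*o^5 + 3.26*o^4 - 3.65*o^3 - 1.93*o^2 + 4.58*o - 1.25
(3) = 13.7256*y^4 + 28.8146*y^3 + 17.7566*y^2 + 10.9906*y + 4.9876
(4) = 5*l^5 - 18*l^4 - 40*l^3 - 42*l^2 - 44*l + 7
(5) = 12*m^2 + 64*m + 80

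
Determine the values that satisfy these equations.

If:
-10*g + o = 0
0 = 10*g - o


Then:
g = o/10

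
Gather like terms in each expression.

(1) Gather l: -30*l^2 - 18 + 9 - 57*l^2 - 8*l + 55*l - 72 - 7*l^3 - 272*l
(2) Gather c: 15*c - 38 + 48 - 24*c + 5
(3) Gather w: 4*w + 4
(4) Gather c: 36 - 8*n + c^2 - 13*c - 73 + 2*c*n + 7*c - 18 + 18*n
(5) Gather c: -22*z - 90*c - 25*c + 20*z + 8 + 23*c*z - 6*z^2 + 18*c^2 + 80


(1) = -7*l^3 - 87*l^2 - 225*l - 81
(2) = 15 - 9*c
(3) = 4*w + 4
(4) = c^2 + c*(2*n - 6) + 10*n - 55
(5) = 18*c^2 + c*(23*z - 115) - 6*z^2 - 2*z + 88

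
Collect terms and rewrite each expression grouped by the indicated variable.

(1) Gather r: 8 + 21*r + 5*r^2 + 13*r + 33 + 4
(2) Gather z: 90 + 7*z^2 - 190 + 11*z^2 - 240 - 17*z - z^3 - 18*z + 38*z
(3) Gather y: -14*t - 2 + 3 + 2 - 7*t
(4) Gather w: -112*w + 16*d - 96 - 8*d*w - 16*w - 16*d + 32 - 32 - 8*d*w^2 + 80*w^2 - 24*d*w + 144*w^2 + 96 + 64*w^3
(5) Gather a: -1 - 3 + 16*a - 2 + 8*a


(1) = 5*r^2 + 34*r + 45
(2) = -z^3 + 18*z^2 + 3*z - 340
(3) = 3 - 21*t
(4) = 64*w^3 + w^2*(224 - 8*d) + w*(-32*d - 128)
(5) = 24*a - 6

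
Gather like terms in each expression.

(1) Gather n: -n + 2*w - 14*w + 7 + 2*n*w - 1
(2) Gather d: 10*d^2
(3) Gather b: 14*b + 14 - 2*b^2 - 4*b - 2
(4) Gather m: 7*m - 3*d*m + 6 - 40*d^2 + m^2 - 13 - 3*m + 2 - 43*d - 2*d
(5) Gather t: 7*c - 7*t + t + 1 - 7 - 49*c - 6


(1) = n*(2*w - 1) - 12*w + 6
(2) = 10*d^2
(3) = -2*b^2 + 10*b + 12
(4) = -40*d^2 - 45*d + m^2 + m*(4 - 3*d) - 5
(5) = -42*c - 6*t - 12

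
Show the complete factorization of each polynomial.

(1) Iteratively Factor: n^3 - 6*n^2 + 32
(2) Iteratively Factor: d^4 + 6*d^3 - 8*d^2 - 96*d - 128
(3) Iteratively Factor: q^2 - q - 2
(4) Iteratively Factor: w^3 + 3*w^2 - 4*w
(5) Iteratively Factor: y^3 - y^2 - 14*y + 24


(1) = (n - 4)*(n^2 - 2*n - 8) = (n - 4)^2*(n + 2)
(2) = (d - 4)*(d^3 + 10*d^2 + 32*d + 32) = (d - 4)*(d + 2)*(d^2 + 8*d + 16) = (d - 4)*(d + 2)*(d + 4)*(d + 4)
(3) = (q + 1)*(q - 2)
(4) = (w + 4)*(w^2 - w) = (w - 1)*(w + 4)*(w)
(5) = (y - 2)*(y^2 + y - 12) = (y - 2)*(y + 4)*(y - 3)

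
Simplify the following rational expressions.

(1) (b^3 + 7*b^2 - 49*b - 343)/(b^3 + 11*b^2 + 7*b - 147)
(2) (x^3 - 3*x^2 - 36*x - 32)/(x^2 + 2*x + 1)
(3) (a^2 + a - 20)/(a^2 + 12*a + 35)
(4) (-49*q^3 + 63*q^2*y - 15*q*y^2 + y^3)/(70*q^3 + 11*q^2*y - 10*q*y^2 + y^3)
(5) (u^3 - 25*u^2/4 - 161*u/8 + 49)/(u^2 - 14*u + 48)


(1) = (b - 7)/(b - 3)
(2) = (x^2 - 4*x - 32)/(x + 1)
(3) = (a - 4)/(a + 7)
(4) = (7*q^2 - 8*q*y + y^2)/(-10*q^2 - 3*q*y + y^2)
(5) = (8*u^2 + 14*u - 49)/(8*u - 48)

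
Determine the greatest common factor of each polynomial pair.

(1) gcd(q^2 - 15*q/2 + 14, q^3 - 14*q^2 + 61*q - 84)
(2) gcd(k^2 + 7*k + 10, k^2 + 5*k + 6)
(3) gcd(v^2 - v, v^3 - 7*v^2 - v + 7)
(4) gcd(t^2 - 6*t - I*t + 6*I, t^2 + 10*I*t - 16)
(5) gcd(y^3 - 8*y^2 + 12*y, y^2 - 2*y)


(1) = gcd((q - 4)*(q - 7/2), (q - 7)*(q - 4)*(q - 3)) = q - 4
(2) = gcd((k + 2)*(k + 5), (k + 2)*(k + 3)) = k + 2
(3) = gcd(v*(v - 1), (v - 7)*(v - 1)*(v + 1)) = v - 1
(4) = gcd((t - 6)*(t - I), (t + 2*I)*(t + 8*I)) = 1
(5) = y^2 - 2*y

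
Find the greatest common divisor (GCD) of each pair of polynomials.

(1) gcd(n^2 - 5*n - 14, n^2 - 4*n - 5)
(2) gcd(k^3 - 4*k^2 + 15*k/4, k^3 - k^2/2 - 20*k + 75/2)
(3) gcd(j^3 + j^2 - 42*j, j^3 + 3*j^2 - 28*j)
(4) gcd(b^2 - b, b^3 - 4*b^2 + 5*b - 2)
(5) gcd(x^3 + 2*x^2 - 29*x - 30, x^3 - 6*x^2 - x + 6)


(1) = gcd((n - 7)*(n + 2), (n - 5)*(n + 1)) = 1
(2) = k - 5/2
(3) = gcd(j*(j - 6)*(j + 7), j*(j - 4)*(j + 7)) = j^2 + 7*j
(4) = gcd(b*(b - 1), (b - 2)*(b - 1)^2) = b - 1
(5) = x + 1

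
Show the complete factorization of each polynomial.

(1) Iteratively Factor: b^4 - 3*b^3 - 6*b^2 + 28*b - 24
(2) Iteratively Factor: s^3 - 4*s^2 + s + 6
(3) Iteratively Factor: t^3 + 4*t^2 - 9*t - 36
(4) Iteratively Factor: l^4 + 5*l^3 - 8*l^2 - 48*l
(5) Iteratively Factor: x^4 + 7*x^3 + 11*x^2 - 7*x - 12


(1) = (b - 2)*(b^3 - b^2 - 8*b + 12) = (b - 2)^2*(b^2 + b - 6) = (b - 2)^3*(b + 3)
(2) = (s - 3)*(s^2 - s - 2) = (s - 3)*(s - 2)*(s + 1)
(3) = (t + 3)*(t^2 + t - 12) = (t - 3)*(t + 3)*(t + 4)
(4) = (l + 4)*(l^3 + l^2 - 12*l) = l*(l + 4)*(l^2 + l - 12) = l*(l + 4)^2*(l - 3)
(5) = (x + 4)*(x^3 + 3*x^2 - x - 3) = (x - 1)*(x + 4)*(x^2 + 4*x + 3) = (x - 1)*(x + 3)*(x + 4)*(x + 1)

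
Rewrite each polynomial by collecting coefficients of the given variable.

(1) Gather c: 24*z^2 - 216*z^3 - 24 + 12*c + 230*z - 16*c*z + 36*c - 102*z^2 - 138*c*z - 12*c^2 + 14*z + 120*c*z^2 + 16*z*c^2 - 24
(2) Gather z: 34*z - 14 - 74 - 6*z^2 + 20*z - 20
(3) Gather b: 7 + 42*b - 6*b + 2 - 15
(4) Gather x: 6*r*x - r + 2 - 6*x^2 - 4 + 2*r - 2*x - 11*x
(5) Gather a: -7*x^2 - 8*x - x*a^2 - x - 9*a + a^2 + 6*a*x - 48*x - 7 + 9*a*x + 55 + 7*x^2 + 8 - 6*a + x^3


(1) = c^2*(16*z - 12) + c*(120*z^2 - 154*z + 48) - 216*z^3 - 78*z^2 + 244*z - 48
(2) = -6*z^2 + 54*z - 108
(3) = 36*b - 6
(4) = r - 6*x^2 + x*(6*r - 13) - 2
(5) = a^2*(1 - x) + a*(15*x - 15) + x^3 - 57*x + 56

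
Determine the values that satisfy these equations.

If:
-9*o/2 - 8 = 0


Then:
o = -16/9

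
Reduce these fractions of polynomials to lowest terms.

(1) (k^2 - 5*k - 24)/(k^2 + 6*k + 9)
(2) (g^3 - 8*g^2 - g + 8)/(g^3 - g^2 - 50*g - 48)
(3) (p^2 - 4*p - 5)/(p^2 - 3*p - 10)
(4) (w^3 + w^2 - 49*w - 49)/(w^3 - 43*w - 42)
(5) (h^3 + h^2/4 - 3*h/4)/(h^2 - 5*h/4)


(1) = (k - 8)/(k + 3)
(2) = (g - 1)/(g + 6)
(3) = (p + 1)/(p + 2)
(4) = (w + 7)/(w + 6)
(5) = (4*h^2 + h - 3)/(4*h - 5)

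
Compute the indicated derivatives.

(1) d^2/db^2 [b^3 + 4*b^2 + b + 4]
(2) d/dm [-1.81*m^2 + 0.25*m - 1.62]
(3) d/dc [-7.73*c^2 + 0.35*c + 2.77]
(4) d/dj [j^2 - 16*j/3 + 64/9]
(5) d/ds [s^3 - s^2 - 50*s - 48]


(1) = 6*b + 8
(2) = 0.25 - 3.62*m
(3) = 0.35 - 15.46*c
(4) = 2*j - 16/3
(5) = 3*s^2 - 2*s - 50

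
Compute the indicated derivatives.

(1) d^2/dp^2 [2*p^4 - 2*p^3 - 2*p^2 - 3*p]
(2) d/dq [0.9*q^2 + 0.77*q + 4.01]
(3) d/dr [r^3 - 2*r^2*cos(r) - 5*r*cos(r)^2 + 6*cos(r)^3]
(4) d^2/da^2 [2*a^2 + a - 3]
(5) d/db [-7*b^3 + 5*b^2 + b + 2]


(1) = 24*p^2 - 12*p - 4
(2) = 1.8*q + 0.77
(3) = 2*r^2*sin(r) + 3*r^2 + 5*r*sin(2*r) - 4*r*cos(r) - 18*sin(r)*cos(r)^2 - 5*cos(r)^2
(4) = 4
(5) = -21*b^2 + 10*b + 1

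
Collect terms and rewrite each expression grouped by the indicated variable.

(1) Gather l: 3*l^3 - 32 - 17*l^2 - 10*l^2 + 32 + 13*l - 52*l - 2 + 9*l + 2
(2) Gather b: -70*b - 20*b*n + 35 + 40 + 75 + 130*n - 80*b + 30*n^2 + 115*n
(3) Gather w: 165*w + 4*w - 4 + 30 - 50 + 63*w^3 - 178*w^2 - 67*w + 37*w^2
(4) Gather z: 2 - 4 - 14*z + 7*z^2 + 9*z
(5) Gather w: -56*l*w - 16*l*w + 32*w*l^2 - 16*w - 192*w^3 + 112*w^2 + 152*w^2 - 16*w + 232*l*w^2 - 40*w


(1) = 3*l^3 - 27*l^2 - 30*l
(2) = b*(-20*n - 150) + 30*n^2 + 245*n + 150
(3) = 63*w^3 - 141*w^2 + 102*w - 24
(4) = 7*z^2 - 5*z - 2
(5) = -192*w^3 + w^2*(232*l + 264) + w*(32*l^2 - 72*l - 72)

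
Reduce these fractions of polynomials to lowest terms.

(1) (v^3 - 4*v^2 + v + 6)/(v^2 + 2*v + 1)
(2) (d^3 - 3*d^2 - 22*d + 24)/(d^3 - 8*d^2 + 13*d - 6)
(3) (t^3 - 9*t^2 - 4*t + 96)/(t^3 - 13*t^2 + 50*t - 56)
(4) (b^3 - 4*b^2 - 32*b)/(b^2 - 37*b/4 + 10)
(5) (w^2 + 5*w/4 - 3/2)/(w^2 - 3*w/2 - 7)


(1) = (v^2 - 5*v + 6)/(v + 1)
(2) = (d + 4)/(d - 1)
(3) = (t^2 - 5*t - 24)/(t^2 - 9*t + 14)
(4) = (4*b^2 + 16*b)/(4*b - 5)
(5) = (4*w - 3)/(4*w - 14)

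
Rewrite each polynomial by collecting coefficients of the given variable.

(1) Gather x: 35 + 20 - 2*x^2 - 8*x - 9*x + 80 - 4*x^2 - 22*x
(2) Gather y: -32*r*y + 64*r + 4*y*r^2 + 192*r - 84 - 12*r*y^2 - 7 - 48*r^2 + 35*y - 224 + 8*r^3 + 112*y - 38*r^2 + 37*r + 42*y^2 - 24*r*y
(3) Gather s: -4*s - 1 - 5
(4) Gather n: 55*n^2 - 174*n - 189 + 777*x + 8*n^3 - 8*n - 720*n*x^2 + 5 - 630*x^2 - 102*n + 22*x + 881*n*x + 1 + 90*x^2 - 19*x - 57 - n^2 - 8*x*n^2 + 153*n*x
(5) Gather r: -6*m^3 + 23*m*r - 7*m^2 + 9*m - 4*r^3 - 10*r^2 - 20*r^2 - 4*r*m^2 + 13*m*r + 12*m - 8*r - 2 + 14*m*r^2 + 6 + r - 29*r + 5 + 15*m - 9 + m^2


(1) = -6*x^2 - 39*x + 135
(2) = 8*r^3 - 86*r^2 + 293*r + y^2*(42 - 12*r) + y*(4*r^2 - 56*r + 147) - 315
(3) = -4*s - 6
(4) = 8*n^3 + n^2*(54 - 8*x) + n*(-720*x^2 + 1034*x - 284) - 540*x^2 + 780*x - 240
(5) = -6*m^3 - 6*m^2 + 36*m - 4*r^3 + r^2*(14*m - 30) + r*(-4*m^2 + 36*m - 36)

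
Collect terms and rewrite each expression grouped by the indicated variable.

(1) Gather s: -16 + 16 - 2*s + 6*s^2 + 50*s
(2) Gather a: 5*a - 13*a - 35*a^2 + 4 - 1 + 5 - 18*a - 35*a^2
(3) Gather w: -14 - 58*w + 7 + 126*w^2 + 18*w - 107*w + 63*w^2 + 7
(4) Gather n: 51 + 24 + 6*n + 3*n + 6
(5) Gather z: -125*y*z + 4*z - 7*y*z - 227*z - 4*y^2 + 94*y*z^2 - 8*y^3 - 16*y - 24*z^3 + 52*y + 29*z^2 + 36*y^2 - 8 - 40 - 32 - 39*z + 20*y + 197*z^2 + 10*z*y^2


(1) = 6*s^2 + 48*s
(2) = -70*a^2 - 26*a + 8
(3) = 189*w^2 - 147*w
(4) = 9*n + 81
(5) = -8*y^3 + 32*y^2 + 56*y - 24*z^3 + z^2*(94*y + 226) + z*(10*y^2 - 132*y - 262) - 80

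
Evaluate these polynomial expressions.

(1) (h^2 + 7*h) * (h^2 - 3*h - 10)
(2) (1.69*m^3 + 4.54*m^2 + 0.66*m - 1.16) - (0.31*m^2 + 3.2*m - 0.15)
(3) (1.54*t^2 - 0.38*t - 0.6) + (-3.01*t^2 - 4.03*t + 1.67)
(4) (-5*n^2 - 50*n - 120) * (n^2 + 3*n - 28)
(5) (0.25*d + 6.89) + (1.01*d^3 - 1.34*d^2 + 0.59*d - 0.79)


(1) = h^4 + 4*h^3 - 31*h^2 - 70*h
(2) = 1.69*m^3 + 4.23*m^2 - 2.54*m - 1.01
(3) = -1.47*t^2 - 4.41*t + 1.07
(4) = -5*n^4 - 65*n^3 - 130*n^2 + 1040*n + 3360
(5) = 1.01*d^3 - 1.34*d^2 + 0.84*d + 6.1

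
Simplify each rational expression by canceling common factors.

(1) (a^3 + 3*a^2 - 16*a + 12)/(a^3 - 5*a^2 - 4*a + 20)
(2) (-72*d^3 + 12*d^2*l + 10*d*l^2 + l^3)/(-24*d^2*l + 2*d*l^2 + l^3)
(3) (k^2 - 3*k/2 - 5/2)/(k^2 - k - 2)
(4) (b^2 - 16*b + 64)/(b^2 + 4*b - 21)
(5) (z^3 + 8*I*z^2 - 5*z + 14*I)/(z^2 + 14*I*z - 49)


(1) = (a^2 + 5*a - 6)/(a^2 - 3*a - 10)
(2) = (12*d^2 - 4*d*l - l^2)/(4*d*l - l^2)
(3) = (2*k - 5)/(2*k - 4)
(4) = (b^2 - 16*b + 64)/(b^2 + 4*b - 21)
(5) = (z^2 + I*z + 2)/(z + 7*I)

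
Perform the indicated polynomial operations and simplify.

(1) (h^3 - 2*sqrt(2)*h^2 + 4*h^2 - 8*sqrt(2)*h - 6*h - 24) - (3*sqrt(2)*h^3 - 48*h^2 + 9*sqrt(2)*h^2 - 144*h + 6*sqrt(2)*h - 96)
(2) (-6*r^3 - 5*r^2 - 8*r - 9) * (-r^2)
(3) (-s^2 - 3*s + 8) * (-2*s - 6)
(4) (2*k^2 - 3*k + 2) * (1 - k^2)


(1) = -3*sqrt(2)*h^3 + h^3 - 11*sqrt(2)*h^2 + 52*h^2 - 14*sqrt(2)*h + 138*h + 72
(2) = 6*r^5 + 5*r^4 + 8*r^3 + 9*r^2
(3) = 2*s^3 + 12*s^2 + 2*s - 48
(4) = -2*k^4 + 3*k^3 - 3*k + 2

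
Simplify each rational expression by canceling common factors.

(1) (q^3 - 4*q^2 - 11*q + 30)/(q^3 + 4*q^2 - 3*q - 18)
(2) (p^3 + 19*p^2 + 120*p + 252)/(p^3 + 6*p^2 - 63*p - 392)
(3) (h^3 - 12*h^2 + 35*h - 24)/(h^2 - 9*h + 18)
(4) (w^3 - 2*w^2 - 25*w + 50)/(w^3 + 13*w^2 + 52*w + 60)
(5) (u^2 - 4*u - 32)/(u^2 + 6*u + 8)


(1) = (q - 5)/(q + 3)
(2) = (p^2 + 12*p + 36)/(p^2 - p - 56)
(3) = (h^2 - 9*h + 8)/(h - 6)
(4) = (w^2 - 7*w + 10)/(w^2 + 8*w + 12)
(5) = (u - 8)/(u + 2)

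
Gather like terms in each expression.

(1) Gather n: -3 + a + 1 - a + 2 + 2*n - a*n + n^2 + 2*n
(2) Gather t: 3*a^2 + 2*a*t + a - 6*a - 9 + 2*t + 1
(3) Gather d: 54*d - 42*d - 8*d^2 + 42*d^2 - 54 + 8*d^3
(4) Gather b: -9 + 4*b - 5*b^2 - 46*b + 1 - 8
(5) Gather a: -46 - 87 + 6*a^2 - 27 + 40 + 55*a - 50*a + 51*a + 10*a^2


(1) = n^2 + n*(4 - a)
(2) = 3*a^2 - 5*a + t*(2*a + 2) - 8
(3) = 8*d^3 + 34*d^2 + 12*d - 54
(4) = -5*b^2 - 42*b - 16
(5) = 16*a^2 + 56*a - 120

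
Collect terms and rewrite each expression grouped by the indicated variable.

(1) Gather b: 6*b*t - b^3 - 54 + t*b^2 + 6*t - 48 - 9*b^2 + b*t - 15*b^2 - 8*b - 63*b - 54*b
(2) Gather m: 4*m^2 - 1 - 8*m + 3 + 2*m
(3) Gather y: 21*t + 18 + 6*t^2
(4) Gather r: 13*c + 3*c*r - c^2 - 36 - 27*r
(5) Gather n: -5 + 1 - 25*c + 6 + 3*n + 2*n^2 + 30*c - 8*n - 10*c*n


(1) = -b^3 + b^2*(t - 24) + b*(7*t - 125) + 6*t - 102
(2) = 4*m^2 - 6*m + 2
(3) = 6*t^2 + 21*t + 18
(4) = -c^2 + 13*c + r*(3*c - 27) - 36
(5) = 5*c + 2*n^2 + n*(-10*c - 5) + 2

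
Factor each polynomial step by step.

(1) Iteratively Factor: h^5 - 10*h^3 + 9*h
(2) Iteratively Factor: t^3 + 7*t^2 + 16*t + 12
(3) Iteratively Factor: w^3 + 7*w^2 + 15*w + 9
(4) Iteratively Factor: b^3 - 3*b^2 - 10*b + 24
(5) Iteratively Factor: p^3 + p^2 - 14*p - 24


(1) = (h)*(h^4 - 10*h^2 + 9) = h*(h + 1)*(h^3 - h^2 - 9*h + 9) = h*(h - 1)*(h + 1)*(h^2 - 9) = h*(h - 3)*(h - 1)*(h + 1)*(h + 3)
(2) = (t + 2)*(t^2 + 5*t + 6) = (t + 2)^2*(t + 3)
(3) = (w + 3)*(w^2 + 4*w + 3) = (w + 3)^2*(w + 1)
(4) = (b - 2)*(b^2 - b - 12) = (b - 4)*(b - 2)*(b + 3)
(5) = (p + 3)*(p^2 - 2*p - 8) = (p - 4)*(p + 3)*(p + 2)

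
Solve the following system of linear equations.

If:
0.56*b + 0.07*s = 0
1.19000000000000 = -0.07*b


Then:
b = -17.00
s = 136.00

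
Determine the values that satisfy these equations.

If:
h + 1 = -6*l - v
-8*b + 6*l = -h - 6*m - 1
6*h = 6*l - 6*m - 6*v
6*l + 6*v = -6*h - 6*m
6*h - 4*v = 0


Then:
b = 33/40
h = -2/5
l = 0
m = 1
v = -3/5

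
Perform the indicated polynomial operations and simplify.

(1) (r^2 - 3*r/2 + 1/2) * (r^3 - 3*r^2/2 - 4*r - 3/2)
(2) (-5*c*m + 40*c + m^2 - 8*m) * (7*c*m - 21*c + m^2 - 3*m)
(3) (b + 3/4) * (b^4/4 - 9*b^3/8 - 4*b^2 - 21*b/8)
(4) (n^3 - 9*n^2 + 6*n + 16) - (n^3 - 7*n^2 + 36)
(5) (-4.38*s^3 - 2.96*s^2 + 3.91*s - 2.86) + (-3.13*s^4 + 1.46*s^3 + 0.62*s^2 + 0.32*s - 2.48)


(1) = r^5 - 3*r^4 - 5*r^3/4 + 15*r^2/4 + r/4 - 3/4
(2) = -35*c^2*m^2 + 385*c^2*m - 840*c^2 + 2*c*m^3 - 22*c*m^2 + 48*c*m + m^4 - 11*m^3 + 24*m^2
(3) = b^5/4 - 15*b^4/16 - 155*b^3/32 - 45*b^2/8 - 63*b/32
(4) = -2*n^2 + 6*n - 20
(5) = -3.13*s^4 - 2.92*s^3 - 2.34*s^2 + 4.23*s - 5.34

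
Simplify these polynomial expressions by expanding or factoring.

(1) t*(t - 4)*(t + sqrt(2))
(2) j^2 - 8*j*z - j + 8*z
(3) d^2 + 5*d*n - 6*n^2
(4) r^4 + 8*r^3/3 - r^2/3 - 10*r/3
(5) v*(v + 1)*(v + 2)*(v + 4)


(1) = t^3 - 4*t^2 + sqrt(2)*t^2 - 4*sqrt(2)*t
(2) = (j - 1)*(j - 8*z)
(3) = (d - n)*(d + 6*n)
(4) = r*(r - 1)*(r + 5/3)*(r + 2)
(5) = v^4 + 7*v^3 + 14*v^2 + 8*v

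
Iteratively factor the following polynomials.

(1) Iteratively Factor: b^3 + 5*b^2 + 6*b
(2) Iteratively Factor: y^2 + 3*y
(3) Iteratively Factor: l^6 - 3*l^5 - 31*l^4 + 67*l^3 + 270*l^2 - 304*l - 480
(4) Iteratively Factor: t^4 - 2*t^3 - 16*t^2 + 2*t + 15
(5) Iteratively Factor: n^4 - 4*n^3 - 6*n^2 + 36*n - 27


(1) = (b)*(b^2 + 5*b + 6) = b*(b + 2)*(b + 3)
(2) = (y + 3)*(y)
(3) = (l - 5)*(l^5 + 2*l^4 - 21*l^3 - 38*l^2 + 80*l + 96) = (l - 5)*(l - 4)*(l^4 + 6*l^3 + 3*l^2 - 26*l - 24) = (l - 5)*(l - 4)*(l - 2)*(l^3 + 8*l^2 + 19*l + 12) = (l - 5)*(l - 4)*(l - 2)*(l + 4)*(l^2 + 4*l + 3) = (l - 5)*(l - 4)*(l - 2)*(l + 3)*(l + 4)*(l + 1)
(4) = (t - 1)*(t^3 - t^2 - 17*t - 15) = (t - 5)*(t - 1)*(t^2 + 4*t + 3) = (t - 5)*(t - 1)*(t + 1)*(t + 3)
(5) = (n - 3)*(n^3 - n^2 - 9*n + 9) = (n - 3)*(n + 3)*(n^2 - 4*n + 3) = (n - 3)^2*(n + 3)*(n - 1)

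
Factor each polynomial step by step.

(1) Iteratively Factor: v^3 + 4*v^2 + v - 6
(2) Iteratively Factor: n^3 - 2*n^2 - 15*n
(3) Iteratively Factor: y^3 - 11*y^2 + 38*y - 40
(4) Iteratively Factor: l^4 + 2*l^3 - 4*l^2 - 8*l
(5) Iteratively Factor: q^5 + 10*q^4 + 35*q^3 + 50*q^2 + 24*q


(1) = (v + 3)*(v^2 + v - 2) = (v + 2)*(v + 3)*(v - 1)
(2) = (n + 3)*(n^2 - 5*n) = (n - 5)*(n + 3)*(n)
(3) = (y - 2)*(y^2 - 9*y + 20) = (y - 5)*(y - 2)*(y - 4)
(4) = (l - 2)*(l^3 + 4*l^2 + 4*l) = (l - 2)*(l + 2)*(l^2 + 2*l) = (l - 2)*(l + 2)^2*(l)
(5) = (q + 2)*(q^4 + 8*q^3 + 19*q^2 + 12*q) = (q + 1)*(q + 2)*(q^3 + 7*q^2 + 12*q) = q*(q + 1)*(q + 2)*(q^2 + 7*q + 12) = q*(q + 1)*(q + 2)*(q + 3)*(q + 4)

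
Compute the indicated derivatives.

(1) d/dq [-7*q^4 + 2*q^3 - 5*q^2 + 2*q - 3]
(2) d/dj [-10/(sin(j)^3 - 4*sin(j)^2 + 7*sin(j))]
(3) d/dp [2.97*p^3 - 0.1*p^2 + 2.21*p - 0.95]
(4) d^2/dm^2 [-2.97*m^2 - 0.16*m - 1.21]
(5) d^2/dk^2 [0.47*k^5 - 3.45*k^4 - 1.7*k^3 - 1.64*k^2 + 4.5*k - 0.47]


(1) = -28*q^3 + 6*q^2 - 10*q + 2
(2) = 10*(3*cos(j) - 8/tan(j) + 7*cos(j)/sin(j)^2)/(sin(j)^2 - 4*sin(j) + 7)^2
(3) = 8.91*p^2 - 0.2*p + 2.21
(4) = -5.94000000000000
(5) = 9.4*k^3 - 41.4*k^2 - 10.2*k - 3.28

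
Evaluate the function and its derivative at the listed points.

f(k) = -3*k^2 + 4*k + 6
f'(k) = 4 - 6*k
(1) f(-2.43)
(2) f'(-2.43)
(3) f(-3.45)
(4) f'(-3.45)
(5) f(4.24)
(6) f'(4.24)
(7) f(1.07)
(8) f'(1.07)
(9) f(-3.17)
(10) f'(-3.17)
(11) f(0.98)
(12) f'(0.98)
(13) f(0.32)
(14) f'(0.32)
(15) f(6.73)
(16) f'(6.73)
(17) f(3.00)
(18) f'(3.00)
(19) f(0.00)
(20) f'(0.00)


(1) = -21.43
(2) = 18.58
(3) = -43.51
(4) = 24.70
(5) = -30.97
(6) = -21.44
(7) = 6.85
(8) = -2.42
(9) = -36.83
(10) = 23.02
(11) = 7.04
(12) = -1.88
(13) = 6.97
(14) = 2.08
(15) = -102.96
(16) = -36.38
(17) = -9.00
(18) = -14.00
(19) = 6.00
(20) = 4.00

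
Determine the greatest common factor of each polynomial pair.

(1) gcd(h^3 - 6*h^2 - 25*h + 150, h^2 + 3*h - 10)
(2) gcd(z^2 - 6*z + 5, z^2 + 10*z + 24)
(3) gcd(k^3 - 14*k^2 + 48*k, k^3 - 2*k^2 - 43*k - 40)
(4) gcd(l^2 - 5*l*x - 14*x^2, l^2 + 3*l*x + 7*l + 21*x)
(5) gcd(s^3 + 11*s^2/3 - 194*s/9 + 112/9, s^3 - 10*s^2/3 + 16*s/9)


(1) = h + 5
(2) = 1
(3) = k - 8
(4) = 1
(5) = s^2 - 10*s/3 + 16/9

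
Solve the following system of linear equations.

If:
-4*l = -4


Then:
l = 1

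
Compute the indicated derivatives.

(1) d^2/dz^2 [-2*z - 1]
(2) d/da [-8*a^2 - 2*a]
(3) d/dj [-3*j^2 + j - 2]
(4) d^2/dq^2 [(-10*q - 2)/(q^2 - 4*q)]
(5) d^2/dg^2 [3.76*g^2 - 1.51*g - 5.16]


(1) = 0
(2) = -16*a - 2
(3) = 1 - 6*j
(4) = 4*(q*(q - 4)*(15*q - 19) - 4*(q - 2)^2*(5*q + 1))/(q^3*(q - 4)^3)
(5) = 7.52000000000000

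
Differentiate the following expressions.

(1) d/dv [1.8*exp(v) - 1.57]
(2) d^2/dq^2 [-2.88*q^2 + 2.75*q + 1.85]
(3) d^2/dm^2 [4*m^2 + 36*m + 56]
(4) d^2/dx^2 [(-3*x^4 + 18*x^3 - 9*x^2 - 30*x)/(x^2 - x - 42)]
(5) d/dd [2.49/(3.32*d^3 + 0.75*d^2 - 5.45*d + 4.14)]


(1) = 1.8*exp(v)
(2) = -5.76000000000000
(3) = 8
(4) = 6*(-x^6 + 3*x^5 + 123*x^4 - 91*x^3 - 10206*x^2 + 30492*x - 4872)/(x^6 - 3*x^5 - 123*x^4 + 251*x^3 + 5166*x^2 - 5292*x - 74088)
(5) = (-24.8004*d^2 - 3.735*d + 13.5705)/(3.32*d^3 + 0.75*d^2 - 5.45*d + 4.14)^2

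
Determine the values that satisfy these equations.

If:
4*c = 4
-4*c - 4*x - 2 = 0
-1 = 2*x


Then:
No Solution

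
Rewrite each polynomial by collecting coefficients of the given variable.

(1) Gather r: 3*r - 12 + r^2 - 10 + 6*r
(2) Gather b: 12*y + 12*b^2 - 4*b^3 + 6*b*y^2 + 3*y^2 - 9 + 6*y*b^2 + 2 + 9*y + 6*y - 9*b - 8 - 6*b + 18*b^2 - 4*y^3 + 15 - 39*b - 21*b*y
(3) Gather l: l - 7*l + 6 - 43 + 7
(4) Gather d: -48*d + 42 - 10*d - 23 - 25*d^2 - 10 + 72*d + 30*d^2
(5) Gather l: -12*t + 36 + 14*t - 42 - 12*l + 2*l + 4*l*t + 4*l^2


(1) = r^2 + 9*r - 22
(2) = -4*b^3 + b^2*(6*y + 30) + b*(6*y^2 - 21*y - 54) - 4*y^3 + 3*y^2 + 27*y
(3) = -6*l - 30
(4) = 5*d^2 + 14*d + 9
(5) = 4*l^2 + l*(4*t - 10) + 2*t - 6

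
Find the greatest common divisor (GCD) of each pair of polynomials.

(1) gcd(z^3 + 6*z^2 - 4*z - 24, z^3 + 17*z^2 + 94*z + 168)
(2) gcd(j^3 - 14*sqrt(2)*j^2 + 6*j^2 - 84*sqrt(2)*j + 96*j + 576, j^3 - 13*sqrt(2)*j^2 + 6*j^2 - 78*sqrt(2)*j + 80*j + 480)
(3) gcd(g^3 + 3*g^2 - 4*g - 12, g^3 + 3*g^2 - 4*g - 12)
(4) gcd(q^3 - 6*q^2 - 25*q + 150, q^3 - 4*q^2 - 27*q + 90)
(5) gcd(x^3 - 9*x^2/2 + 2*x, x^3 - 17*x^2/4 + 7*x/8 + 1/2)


(1) = gcd((z - 2)*(z + 2)*(z + 6), (z + 4)*(z + 6)*(z + 7)) = z + 6
(2) = j^2 + j*(6 - 8*sqrt(2)) - 48*sqrt(2)
(3) = g^3 + 3*g^2 - 4*g - 12
(4) = q^2 - q - 30
(5) = x^2 - 9*x/2 + 2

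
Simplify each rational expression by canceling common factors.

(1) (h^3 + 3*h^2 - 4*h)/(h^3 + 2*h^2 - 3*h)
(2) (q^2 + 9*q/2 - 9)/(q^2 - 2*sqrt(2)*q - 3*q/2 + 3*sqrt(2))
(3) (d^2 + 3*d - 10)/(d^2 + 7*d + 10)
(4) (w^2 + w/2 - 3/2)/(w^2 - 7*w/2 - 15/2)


(1) = (h + 4)/(h + 3)
(2) = (4*q + 24)/(4*q - 8*sqrt(2))
(3) = (d - 2)/(d + 2)
(4) = (w - 1)/(w - 5)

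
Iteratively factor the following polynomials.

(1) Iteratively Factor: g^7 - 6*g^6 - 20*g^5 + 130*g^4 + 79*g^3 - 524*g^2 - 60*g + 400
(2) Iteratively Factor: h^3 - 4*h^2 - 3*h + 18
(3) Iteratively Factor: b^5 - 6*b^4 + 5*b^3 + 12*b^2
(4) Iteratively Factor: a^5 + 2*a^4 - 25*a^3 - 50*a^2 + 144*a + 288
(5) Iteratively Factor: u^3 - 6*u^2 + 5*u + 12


(1) = (g - 5)*(g^6 - g^5 - 25*g^4 + 5*g^3 + 104*g^2 - 4*g - 80) = (g - 5)*(g + 1)*(g^5 - 2*g^4 - 23*g^3 + 28*g^2 + 76*g - 80) = (g - 5)^2*(g + 1)*(g^4 + 3*g^3 - 8*g^2 - 12*g + 16) = (g - 5)^2*(g + 1)*(g + 2)*(g^3 + g^2 - 10*g + 8) = (g - 5)^2*(g - 2)*(g + 1)*(g + 2)*(g^2 + 3*g - 4) = (g - 5)^2*(g - 2)*(g + 1)*(g + 2)*(g + 4)*(g - 1)
(2) = (h - 3)*(h^2 - h - 6) = (h - 3)^2*(h + 2)
(3) = (b - 4)*(b^4 - 2*b^3 - 3*b^2) = (b - 4)*(b + 1)*(b^3 - 3*b^2) = b*(b - 4)*(b + 1)*(b^2 - 3*b) = b*(b - 4)*(b - 3)*(b + 1)*(b)
(4) = (a + 3)*(a^4 - a^3 - 22*a^2 + 16*a + 96) = (a + 3)*(a + 4)*(a^3 - 5*a^2 - 2*a + 24) = (a + 2)*(a + 3)*(a + 4)*(a^2 - 7*a + 12) = (a - 4)*(a + 2)*(a + 3)*(a + 4)*(a - 3)
(5) = (u - 4)*(u^2 - 2*u - 3) = (u - 4)*(u - 3)*(u + 1)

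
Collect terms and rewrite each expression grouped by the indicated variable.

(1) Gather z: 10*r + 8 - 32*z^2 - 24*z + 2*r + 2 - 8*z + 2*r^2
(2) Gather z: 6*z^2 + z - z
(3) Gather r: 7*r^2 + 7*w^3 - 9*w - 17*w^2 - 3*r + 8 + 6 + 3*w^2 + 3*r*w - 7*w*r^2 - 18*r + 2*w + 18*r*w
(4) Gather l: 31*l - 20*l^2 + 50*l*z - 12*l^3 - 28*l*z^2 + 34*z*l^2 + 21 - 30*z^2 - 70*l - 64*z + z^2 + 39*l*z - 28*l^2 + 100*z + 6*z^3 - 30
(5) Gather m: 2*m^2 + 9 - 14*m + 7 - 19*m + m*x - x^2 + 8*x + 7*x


(1) = 2*r^2 + 12*r - 32*z^2 - 32*z + 10
(2) = 6*z^2
(3) = r^2*(7 - 7*w) + r*(21*w - 21) + 7*w^3 - 14*w^2 - 7*w + 14
(4) = -12*l^3 + l^2*(34*z - 48) + l*(-28*z^2 + 89*z - 39) + 6*z^3 - 29*z^2 + 36*z - 9
(5) = 2*m^2 + m*(x - 33) - x^2 + 15*x + 16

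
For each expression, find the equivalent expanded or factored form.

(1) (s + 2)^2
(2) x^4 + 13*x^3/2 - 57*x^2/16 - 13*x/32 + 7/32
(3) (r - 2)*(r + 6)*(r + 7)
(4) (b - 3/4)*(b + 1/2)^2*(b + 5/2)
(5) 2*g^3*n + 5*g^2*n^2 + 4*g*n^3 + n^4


(1) = s^2 + 4*s + 4
(2) = (x - 1/2)*(x - 1/4)*(x + 1/4)*(x + 7)
(3) = r^3 + 11*r^2 + 16*r - 84
(4) = b^4 + 11*b^3/4 + b^2/8 - 23*b/16 - 15/32
(5) = n*(g + n)^2*(2*g + n)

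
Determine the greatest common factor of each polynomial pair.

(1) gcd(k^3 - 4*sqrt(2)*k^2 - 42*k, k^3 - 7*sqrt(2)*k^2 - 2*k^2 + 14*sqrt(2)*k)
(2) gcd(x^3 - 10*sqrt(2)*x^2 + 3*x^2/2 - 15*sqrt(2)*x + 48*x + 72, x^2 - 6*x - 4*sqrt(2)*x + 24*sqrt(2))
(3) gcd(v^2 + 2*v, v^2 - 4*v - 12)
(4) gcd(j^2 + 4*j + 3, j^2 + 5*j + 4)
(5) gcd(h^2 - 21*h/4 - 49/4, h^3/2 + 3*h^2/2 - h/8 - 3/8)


(1) = gcd(k*(k - 7*sqrt(2))*(k + 3*sqrt(2)), k*(k - 2)*(k - 7*sqrt(2))) = k^2 - 7*sqrt(2)*k
(2) = gcd((x + 3/2)*(x - 6*sqrt(2))*(x - 4*sqrt(2)), (x - 6)*(x - 4*sqrt(2))) = x - 4*sqrt(2)
(3) = v + 2
(4) = gcd((j + 1)*(j + 3), (j + 1)*(j + 4)) = j + 1
(5) = gcd((h - 7)*(h + 7/4), (h/2 + 1/4)*(h - 1/2)*(h + 3)) = 1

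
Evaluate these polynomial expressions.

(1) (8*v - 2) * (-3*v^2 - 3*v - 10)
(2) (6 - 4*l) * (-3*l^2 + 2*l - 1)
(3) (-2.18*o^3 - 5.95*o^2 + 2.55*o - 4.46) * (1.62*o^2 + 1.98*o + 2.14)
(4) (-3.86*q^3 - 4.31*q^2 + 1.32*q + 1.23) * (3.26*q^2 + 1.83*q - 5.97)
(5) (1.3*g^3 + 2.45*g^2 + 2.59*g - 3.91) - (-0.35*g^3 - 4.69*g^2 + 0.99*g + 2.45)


(1) = -24*v^3 - 18*v^2 - 74*v + 20
(2) = 12*l^3 - 26*l^2 + 16*l - 6
(3) = -3.5316*o^5 - 13.9554*o^4 - 12.3152*o^3 - 14.9092*o^2 - 3.3738*o - 9.5444
(4) = -12.5836*q^5 - 21.1144*q^4 + 19.4601*q^3 + 32.1561*q^2 - 5.6295*q - 7.3431
(5) = 1.65*g^3 + 7.14*g^2 + 1.6*g - 6.36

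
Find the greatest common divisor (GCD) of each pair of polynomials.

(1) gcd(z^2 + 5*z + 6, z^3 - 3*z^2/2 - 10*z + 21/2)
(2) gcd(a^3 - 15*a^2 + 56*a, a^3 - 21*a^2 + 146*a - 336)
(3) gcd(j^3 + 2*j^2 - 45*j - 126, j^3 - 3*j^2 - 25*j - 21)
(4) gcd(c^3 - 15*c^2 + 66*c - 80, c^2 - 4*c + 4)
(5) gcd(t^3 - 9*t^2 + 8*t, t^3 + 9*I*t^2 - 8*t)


(1) = z + 3
(2) = gcd(a*(a - 8)*(a - 7), (a - 8)*(a - 7)*(a - 6)) = a^2 - 15*a + 56
(3) = gcd((j - 7)*(j + 3)*(j + 6), (j - 7)*(j + 1)*(j + 3)) = j^2 - 4*j - 21
(4) = c - 2
(5) = gcd(t*(t - 8)*(t - 1), t*(t + I)*(t + 8*I)) = t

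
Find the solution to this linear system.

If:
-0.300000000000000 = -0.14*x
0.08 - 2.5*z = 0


Then:
x = 2.14
z = 0.03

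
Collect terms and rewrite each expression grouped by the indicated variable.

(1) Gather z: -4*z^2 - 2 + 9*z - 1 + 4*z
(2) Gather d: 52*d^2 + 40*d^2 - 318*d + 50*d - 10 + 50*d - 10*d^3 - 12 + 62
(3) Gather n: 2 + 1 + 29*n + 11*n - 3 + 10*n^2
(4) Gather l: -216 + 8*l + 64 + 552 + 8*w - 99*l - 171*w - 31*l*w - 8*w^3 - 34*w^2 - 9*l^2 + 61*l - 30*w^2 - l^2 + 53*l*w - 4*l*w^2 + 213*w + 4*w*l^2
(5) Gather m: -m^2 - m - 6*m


(1) = -4*z^2 + 13*z - 3
(2) = -10*d^3 + 92*d^2 - 218*d + 40
(3) = 10*n^2 + 40*n
(4) = l^2*(4*w - 10) + l*(-4*w^2 + 22*w - 30) - 8*w^3 - 64*w^2 + 50*w + 400
(5) = -m^2 - 7*m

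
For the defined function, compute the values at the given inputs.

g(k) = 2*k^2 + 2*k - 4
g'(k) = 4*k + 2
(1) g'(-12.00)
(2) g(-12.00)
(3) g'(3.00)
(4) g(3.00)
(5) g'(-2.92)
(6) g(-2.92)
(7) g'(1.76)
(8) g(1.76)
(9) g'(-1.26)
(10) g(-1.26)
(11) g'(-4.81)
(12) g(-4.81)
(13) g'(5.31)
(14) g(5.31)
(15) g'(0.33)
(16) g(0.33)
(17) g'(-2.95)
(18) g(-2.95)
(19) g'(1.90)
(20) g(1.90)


(1) = -46.00
(2) = 260.00
(3) = 14.00
(4) = 20.00
(5) = -9.68
(6) = 7.21
(7) = 9.04
(8) = 5.72
(9) = -3.04
(10) = -3.34
(11) = -17.24
(12) = 32.65
(13) = 23.24
(14) = 63.01
(15) = 3.32
(16) = -3.12
(17) = -9.80
(18) = 7.51
(19) = 9.60
(20) = 7.02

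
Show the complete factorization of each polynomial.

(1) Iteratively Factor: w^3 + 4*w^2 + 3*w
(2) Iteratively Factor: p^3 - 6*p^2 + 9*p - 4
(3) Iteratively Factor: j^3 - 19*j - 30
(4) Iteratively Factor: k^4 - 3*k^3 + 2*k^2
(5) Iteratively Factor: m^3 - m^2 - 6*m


(1) = (w)*(w^2 + 4*w + 3) = w*(w + 3)*(w + 1)
(2) = (p - 1)*(p^2 - 5*p + 4) = (p - 1)^2*(p - 4)
(3) = (j - 5)*(j^2 + 5*j + 6) = (j - 5)*(j + 3)*(j + 2)
(4) = (k)*(k^3 - 3*k^2 + 2*k) = k^2*(k^2 - 3*k + 2) = k^2*(k - 2)*(k - 1)
(5) = (m)*(m^2 - m - 6) = m*(m - 3)*(m + 2)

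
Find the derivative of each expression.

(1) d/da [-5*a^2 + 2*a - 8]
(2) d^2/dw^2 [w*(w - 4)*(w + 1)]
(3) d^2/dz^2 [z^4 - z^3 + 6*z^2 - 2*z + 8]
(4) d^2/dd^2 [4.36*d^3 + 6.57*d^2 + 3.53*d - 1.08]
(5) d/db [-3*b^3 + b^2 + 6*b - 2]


(1) = 2 - 10*a
(2) = 6*w - 6
(3) = 12*z^2 - 6*z + 12
(4) = 26.16*d + 13.14
(5) = -9*b^2 + 2*b + 6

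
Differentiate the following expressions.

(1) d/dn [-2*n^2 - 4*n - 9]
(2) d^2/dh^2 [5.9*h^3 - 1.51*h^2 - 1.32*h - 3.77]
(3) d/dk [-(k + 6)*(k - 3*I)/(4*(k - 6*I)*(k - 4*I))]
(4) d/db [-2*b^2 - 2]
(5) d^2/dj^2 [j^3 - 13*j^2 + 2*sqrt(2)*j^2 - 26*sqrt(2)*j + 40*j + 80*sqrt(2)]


(1) = -4*n - 4
(2) = 35.4*h - 3.02
(3) = (k^2*(6 + 7*I) + k*(48 - 36*I) - 36 - 72*I)/(4*k^4 - 80*I*k^3 - 592*k^2 + 1920*I*k + 2304)
(4) = -4*b
(5) = 6*j - 26 + 4*sqrt(2)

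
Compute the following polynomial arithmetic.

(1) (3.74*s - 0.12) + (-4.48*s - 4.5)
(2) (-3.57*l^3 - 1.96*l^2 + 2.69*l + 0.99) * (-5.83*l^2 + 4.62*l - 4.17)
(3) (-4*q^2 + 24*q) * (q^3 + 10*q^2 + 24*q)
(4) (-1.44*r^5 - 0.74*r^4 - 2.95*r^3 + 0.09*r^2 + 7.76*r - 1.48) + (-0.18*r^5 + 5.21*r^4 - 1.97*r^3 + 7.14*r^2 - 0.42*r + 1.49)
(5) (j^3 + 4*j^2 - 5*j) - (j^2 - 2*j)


(1) = -0.74*s - 4.62
(2) = 20.8131*l^5 - 5.0666*l^4 - 9.851*l^3 + 14.8293*l^2 - 6.6435*l - 4.1283
(3) = -4*q^5 - 16*q^4 + 144*q^3 + 576*q^2
(4) = -1.62*r^5 + 4.47*r^4 - 4.92*r^3 + 7.23*r^2 + 7.34*r + 0.01
(5) = j^3 + 3*j^2 - 3*j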